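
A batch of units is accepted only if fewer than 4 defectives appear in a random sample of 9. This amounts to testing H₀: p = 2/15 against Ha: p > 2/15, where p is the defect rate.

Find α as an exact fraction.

The significance level is the probability, assuming p = 2/15, of seeing 4 or more defectives in 9 draws.
α = 1 − P(X ≤ 3) = 1 − 37567054447/38443359375 = 876304928/38443359375.

876304928/38443359375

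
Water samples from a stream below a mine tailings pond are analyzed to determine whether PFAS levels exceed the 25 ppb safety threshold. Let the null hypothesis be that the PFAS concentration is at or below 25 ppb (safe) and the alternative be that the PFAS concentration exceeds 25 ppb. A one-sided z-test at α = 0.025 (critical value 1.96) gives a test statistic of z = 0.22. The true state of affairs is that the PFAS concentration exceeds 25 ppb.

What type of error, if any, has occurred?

Since z = 0.22 ≤ z* = 1.96, H₀ is not rejected.
H₀ is false (actually the PFAS concentration exceeds 25 ppb).
Failing to reject a false H₀ is a Type II error.

Type II error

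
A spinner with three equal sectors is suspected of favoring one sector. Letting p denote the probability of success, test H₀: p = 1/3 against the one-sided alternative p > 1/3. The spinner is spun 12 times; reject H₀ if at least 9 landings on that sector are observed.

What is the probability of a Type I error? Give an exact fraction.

683/177147

Under H₀, Y ~ Binomial(12, 1/3), and α = P(Y ≥ 9).
Summing C(12,j)(1/3)^j(2/3)^{12−j} for j = 9,…,12 gives 683/177147.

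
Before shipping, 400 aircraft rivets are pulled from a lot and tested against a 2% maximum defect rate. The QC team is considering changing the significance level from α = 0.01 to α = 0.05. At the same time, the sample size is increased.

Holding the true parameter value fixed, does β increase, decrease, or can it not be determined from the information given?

Relaxing α lowers the evidence threshold; under Ha, outcomes that previously fell short now trigger rejection. More data shrinks sampling variability; the test statistic under Ha concentrates further from the null value, making rejection more likely. Both changes push β in the same direction.

It decreases.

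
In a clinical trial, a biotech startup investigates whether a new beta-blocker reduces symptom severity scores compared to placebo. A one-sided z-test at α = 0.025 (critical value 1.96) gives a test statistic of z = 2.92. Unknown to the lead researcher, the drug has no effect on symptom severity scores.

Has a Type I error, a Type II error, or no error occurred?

Type I error

The conventional null hypothesis is that the drug has no effect on symptom severity scores.
Since z = 2.92 > z* = 1.96, H₀ is rejected.
H₀ is true (actually the drug has no effect on symptom severity scores).
Rejecting a true H₀ is a Type I error.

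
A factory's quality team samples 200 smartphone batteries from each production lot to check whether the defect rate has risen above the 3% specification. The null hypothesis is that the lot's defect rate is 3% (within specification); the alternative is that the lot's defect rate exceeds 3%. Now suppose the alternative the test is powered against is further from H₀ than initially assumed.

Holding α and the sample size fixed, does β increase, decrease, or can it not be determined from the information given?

A larger true effect moves the Ha sampling distribution further from the H₀ critical value, making rejection more likely when Ha is true.

It decreases.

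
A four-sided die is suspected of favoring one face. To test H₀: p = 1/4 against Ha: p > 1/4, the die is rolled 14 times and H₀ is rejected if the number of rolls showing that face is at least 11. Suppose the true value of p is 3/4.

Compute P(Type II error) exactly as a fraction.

64244663/134217728

β = P(fail to reject H₀ | Ha true) = P(S ≤ 10 | p = 3/4), S ~ Binomial(14, 3/4).
Summing C(14,j)·(3/4)^j·(1/4)^{14-j} for j = 0..10 gives 64244663/134217728.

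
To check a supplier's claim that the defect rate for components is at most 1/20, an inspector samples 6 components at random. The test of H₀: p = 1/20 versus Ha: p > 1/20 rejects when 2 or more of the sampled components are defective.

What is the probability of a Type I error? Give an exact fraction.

Under H₀, X ~ Binomial(6, 1/20); the Type I error rate is P(X ≥ 2).
Computing the lower-tail complement: 1 − 2476099/2560000 = 83901/2560000.

83901/2560000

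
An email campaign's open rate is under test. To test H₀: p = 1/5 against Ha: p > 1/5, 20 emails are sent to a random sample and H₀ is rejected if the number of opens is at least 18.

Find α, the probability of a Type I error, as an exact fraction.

3121/95367431640625

α = P(reject H₀ | H₀ true) = P(S ≥ 18 | p = 1/5), with S ~ Binomial(20, 1/5).
Adding the binomial terms for j = 18 through 20 with p = 1/5 yields 3121/95367431640625.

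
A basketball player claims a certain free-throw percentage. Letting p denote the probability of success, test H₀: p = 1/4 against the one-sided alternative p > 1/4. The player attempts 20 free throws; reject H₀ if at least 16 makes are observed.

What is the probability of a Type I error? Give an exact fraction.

Under H₀, Y ~ Binomial(20, 1/4), and α = P(Y ≥ 16).
P(Y ≥ 16) = Σ_{j=16}^{20} C(20,j)·(1/4)^j·(3/4)^{20-j} = 106249/274877906944.

106249/274877906944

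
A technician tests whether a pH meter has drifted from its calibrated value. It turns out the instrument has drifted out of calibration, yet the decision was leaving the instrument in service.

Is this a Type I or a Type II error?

Type II error

The null hypothesis here is that the instrument is correctly calibrated.
'Leaving the instrument in service' corresponds to failing to reject H₀.
H₀ was not rejected but H₀ is false — a Type II error (false negative).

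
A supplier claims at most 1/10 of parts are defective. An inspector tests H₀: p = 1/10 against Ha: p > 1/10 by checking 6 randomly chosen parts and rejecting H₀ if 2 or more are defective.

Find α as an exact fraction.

Under H₀, X ~ Binomial(6, 1/10); the Type I error rate is P(X ≥ 2).
Computing the lower-tail complement: 1 − 177147/200000 = 22853/200000.

22853/200000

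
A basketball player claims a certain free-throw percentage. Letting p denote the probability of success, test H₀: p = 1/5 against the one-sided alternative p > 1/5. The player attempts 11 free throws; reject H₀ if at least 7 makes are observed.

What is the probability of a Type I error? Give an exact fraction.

19193/9765625

The Type I error probability is α = P(Y ≥ 7) computed under H₀, where Y ~ Binomial(11, 1/5).
Adding the binomial terms for j = 7 through 11 with p = 1/5 yields 19193/9765625.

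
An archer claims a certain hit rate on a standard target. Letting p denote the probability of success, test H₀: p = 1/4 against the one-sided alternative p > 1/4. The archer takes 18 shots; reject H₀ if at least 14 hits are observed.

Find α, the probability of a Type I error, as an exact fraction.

67831/17179869184

α = P(reject H₀ | H₀ true) = P(K ≥ 14 | p = 1/4), with K ~ Binomial(18, 1/4).
Summing C(18,j)(1/4)^j(3/4)^{18−j} for j = 14,…,18 gives 67831/17179869184.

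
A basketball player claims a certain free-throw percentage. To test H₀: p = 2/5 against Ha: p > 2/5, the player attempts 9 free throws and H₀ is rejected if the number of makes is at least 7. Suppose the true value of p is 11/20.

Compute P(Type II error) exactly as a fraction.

β = P(fail to reject H₀ | Ha true) = P(X ≤ 6 | p = 11/20), X ~ Binomial(9, 11/20).
Equivalently, β = 1 − P(X ≥ 7) = 54431799039/64000000000.

54431799039/64000000000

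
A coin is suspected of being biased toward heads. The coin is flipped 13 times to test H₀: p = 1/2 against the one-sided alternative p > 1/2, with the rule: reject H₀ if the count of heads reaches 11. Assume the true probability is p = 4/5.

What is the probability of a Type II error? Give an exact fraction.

608334741/1220703125

β = P(fail to reject H₀ | Ha true) = P(S ≤ 10 | p = 4/5), S ~ Binomial(13, 4/5).
Adding the binomial probabilities P(S=0)+…+P(S=10) at p = 4/5 gives 608334741/1220703125.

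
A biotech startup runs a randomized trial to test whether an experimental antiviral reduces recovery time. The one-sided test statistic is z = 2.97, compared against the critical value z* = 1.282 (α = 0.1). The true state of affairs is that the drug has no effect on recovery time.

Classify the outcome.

The conventional null hypothesis is that the drug has no effect on recovery time.
Since z = 2.97 > z* = 1.282, H₀ is rejected.
H₀ is true (actually the drug has no effect on recovery time).
Rejecting a true H₀ is a Type I error.

Type I error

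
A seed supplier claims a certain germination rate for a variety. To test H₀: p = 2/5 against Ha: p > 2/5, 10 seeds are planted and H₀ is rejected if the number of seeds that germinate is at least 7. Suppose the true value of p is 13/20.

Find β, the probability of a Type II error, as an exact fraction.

1244602838129/2560000000000

A Type II error is failing to reject when Ha holds: with p = 13/20, β = P(K ≤ 6).
Summing C(10,j)·(13/20)^j·(7/20)^{10-j} for j = 0..6 gives 1244602838129/2560000000000.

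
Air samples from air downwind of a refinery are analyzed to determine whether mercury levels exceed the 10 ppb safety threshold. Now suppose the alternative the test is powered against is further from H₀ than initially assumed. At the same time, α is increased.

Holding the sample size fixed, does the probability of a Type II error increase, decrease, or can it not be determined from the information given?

It decreases.

A bigger departure from H₀ is easier for the test to detect, so it fails to reject less often. With a larger α the critical value moves toward the center, so more of the Ha sampling distribution lies in the rejection region. Both changes push β in the same direction.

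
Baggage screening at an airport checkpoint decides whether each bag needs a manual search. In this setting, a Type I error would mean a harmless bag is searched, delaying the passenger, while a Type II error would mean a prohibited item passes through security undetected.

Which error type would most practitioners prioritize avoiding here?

The Type II consequence (a prohibited item passes through security undetected) is more severe than the Type I consequence (a harmless bag is searched, delaying the passenger).

Type II error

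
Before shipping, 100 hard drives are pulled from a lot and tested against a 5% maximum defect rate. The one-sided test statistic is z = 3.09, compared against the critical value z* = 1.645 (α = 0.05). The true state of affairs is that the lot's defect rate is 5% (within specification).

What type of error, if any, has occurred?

The conventional null hypothesis is that the lot's defect rate is 5% (within specification).
Since z = 3.09 > z* = 1.645, H₀ is rejected.
H₀ is true (actually the lot's defect rate is 5% (within specification)).
Rejecting a true H₀ is a Type I error.

Type I error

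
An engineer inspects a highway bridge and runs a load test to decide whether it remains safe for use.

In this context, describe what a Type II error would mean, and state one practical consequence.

A Type II error would mean concluding that the structure meets the required load capacity (safe) (or at least failing to establish that the structure is structurally deficient) when in fact the structure is structurally deficient. Consequence: a deficient structure remains in service and may fail under load.

With the conventional null hypothesis that the structure meets the required load capacity (safe):
A Type II error is failing to reject H₀ when H₀ is false.
Here that means keeping the structure open when actually the structure is structurally deficient.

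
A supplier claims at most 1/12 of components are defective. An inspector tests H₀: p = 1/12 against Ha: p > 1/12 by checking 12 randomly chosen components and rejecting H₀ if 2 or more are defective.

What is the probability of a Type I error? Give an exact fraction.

2353932024203/8916100448256

The significance level is the probability, assuming p = 1/12, of seeing 2 or more defectives in 12 draws.
Computing the lower-tail complement: 1 − 6562168424053/8916100448256 = 2353932024203/8916100448256.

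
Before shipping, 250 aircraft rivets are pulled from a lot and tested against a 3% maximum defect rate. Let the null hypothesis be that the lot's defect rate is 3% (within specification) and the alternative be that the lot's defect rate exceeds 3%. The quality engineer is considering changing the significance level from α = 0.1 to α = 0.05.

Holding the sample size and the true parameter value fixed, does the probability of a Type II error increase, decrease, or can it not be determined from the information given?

A smaller α moves the rejection region further into the tail. With the alternative true, more outcomes now fall outside the rejection region, so failing to reject becomes more likely.

It increases.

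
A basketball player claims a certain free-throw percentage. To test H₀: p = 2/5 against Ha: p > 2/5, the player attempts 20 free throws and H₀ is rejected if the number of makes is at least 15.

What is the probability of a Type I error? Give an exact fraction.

α = P(reject H₀ | H₀ true) = P(X ≥ 15 | p = 2/5), with X ~ Binomial(20, 2/5).
P(X ≥ 15) = Σ_{j=15}^{20} C(20,j)·(2/5)^j·(3/5)^{20-j} = 153686966272/95367431640625.

153686966272/95367431640625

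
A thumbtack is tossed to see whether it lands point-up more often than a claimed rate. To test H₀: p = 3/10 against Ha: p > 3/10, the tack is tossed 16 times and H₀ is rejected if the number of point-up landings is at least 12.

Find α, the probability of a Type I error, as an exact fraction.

531662610897/2000000000000000

Under H₀, X ~ Binomial(16, 3/10), and α = P(X ≥ 12).
Adding the binomial terms for j = 12 through 16 with p = 3/10 yields 531662610897/2000000000000000.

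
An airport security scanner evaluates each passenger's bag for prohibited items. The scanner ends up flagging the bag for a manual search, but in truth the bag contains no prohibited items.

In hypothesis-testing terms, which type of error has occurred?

Type I error

The null hypothesis here is that the bag contains no prohibited items.
'Flagging the bag for a manual search' corresponds to rejecting H₀.
H₀ was rejected but H₀ is true — a Type I error (false positive).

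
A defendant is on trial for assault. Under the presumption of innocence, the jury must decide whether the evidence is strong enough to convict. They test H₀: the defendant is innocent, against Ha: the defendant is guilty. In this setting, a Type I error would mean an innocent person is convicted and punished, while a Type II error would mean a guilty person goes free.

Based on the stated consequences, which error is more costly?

Type I error

The Type I consequence (an innocent person is convicted and punished) is more severe than the Type II consequence (a guilty person goes free).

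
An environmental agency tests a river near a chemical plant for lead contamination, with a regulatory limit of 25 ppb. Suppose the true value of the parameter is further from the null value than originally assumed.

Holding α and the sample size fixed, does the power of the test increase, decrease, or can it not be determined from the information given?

The further the true parameter sits from the null value, the more of the Ha sampling distribution falls in the rejection region.
Since power = 1 − β and β decreases, power increases.

It increases.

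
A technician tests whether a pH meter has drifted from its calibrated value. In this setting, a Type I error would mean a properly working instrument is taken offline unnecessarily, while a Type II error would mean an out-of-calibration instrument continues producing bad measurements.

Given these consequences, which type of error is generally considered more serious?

The Type II consequence (an out-of-calibration instrument continues producing bad measurements) is more severe than the Type I consequence (a properly working instrument is taken offline unnecessarily).

Type II error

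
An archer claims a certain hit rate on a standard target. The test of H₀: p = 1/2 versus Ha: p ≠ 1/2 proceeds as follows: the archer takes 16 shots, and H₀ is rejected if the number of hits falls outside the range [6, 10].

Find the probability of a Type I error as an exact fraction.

Under H₀, K ~ Binomial(16, 1/2); α is the probability of landing in either tail, P(K ≤ 5) + P(K ≥ 11).
Each tail has probability (1 + 16 + 120 + 560 + 1820 + 4368)/65536; doubling gives α = 13770/65536 = 6885/32768.

6885/32768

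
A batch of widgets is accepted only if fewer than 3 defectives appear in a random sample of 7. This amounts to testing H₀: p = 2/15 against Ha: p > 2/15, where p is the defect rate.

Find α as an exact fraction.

623128/11390625

α = P(reject H₀ | H₀ true) = P(Y ≥ 3 | p = 2/15), Y ~ Binomial(7, 2/15).
α = 1 − P(Y ≤ 2) = 1 − 10767497/11390625 = 623128/11390625.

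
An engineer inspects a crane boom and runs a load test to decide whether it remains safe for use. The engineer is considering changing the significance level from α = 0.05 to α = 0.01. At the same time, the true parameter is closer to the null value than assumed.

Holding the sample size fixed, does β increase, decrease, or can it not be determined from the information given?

It increases.

A smaller α moves the rejection region further into the tail. With the alternative true, more outcomes now fall outside the rejection region, so failing to reject becomes more likely. When the true parameter is near the null value, the test has a harder time distinguishing Ha from H₀. Both changes push β in the same direction.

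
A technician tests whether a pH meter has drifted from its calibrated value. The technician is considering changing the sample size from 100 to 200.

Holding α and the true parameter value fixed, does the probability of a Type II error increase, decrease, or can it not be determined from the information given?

More data shrinks sampling variability; the test statistic under Ha concentrates further from the null value, making rejection more likely.

It decreases.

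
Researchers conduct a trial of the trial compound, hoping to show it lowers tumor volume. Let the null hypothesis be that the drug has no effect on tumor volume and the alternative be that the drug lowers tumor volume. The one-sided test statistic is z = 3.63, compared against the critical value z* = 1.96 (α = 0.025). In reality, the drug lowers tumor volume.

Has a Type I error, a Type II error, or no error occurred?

Since z = 3.63 > z* = 1.96, H₀ is rejected.
H₀ is false (actually the drug lowers tumor volume).
The decision matches the true state — no error.

Neither — the decision is correct.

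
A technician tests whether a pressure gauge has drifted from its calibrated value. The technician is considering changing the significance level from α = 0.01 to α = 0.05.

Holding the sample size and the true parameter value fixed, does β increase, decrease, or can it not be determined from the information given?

It decreases.

With a larger α the critical value moves toward the center, so more of the Ha sampling distribution lies in the rejection region.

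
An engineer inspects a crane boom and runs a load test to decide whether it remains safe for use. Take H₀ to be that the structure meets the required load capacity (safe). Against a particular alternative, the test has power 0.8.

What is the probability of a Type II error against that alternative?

Power = 1 − β, so β = 1 − 0.8 = 0.2.

0.2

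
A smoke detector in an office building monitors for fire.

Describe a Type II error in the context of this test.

A Type II error would mean concluding that there is no fire (or at least failing to establish that there is a fire) when in fact there is a fire.

With the conventional null hypothesis that there is no fire:
A Type II error is failing to reject H₀ when H₀ is false.
Here that means remaining silent when actually there is a fire.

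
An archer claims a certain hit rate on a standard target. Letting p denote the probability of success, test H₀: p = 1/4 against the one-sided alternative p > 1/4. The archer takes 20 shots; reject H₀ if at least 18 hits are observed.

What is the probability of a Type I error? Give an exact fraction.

Under H₀, K ~ Binomial(20, 1/4), and α = P(K ≥ 18).
Adding the binomial terms for j = 18 through 20 with p = 1/4 yields 1771/1099511627776.

1771/1099511627776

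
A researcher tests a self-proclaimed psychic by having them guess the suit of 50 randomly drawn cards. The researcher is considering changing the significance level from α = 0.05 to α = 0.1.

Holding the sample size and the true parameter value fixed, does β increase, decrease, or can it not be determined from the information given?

It decreases.

With a larger α the critical value moves toward the center, so more of the Ha sampling distribution lies in the rejection region.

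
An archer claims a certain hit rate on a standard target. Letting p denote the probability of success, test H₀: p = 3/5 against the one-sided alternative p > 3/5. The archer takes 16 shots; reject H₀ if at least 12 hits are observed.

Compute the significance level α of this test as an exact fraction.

α = P(reject H₀ | H₀ true) = P(Y ≥ 12 | p = 3/5), with Y ~ Binomial(16, 3/5).
P(Y ≥ 12) = Σ_{j=12}^{16} C(16,j)·(3/5)^j·(2/5)^{16-j} = 1016646633/6103515625.

1016646633/6103515625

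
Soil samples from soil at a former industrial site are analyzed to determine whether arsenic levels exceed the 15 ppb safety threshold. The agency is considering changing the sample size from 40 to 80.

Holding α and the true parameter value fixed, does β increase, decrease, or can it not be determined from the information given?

It decreases.

Increasing n separates the H₀ and Ha sampling distributions, so under Ha fewer outcomes land in the acceptance region.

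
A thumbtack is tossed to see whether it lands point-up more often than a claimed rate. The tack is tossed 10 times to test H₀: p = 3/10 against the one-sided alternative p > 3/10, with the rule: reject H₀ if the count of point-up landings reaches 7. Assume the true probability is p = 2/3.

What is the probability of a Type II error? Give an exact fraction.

8675/19683

β = P(fail to reject H₀ | Ha true) = P(K ≤ 6 | p = 2/3), K ~ Binomial(10, 2/3).
Adding the binomial probabilities P(K=0)+…+P(K=6) at p = 2/3 gives 8675/19683.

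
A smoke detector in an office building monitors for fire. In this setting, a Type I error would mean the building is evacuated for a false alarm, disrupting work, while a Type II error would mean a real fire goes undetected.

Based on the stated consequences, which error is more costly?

Type II error

The Type II consequence (a real fire goes undetected) is more severe than the Type I consequence (the building is evacuated for a false alarm, disrupting work).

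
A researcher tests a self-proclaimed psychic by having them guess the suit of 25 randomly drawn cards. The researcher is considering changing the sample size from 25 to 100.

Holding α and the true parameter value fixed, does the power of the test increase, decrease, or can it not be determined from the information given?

It increases.

More data shrinks sampling variability; the test statistic under Ha concentrates further from the null value, making rejection more likely.
Since power = 1 − β and β decreases, power increases.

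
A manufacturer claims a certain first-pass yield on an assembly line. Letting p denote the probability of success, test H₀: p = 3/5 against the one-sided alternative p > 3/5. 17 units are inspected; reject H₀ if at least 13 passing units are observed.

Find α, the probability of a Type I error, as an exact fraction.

19225941057/152587890625

α = P(reject H₀ | H₀ true) = P(S ≥ 13 | p = 3/5), with S ~ Binomial(17, 3/5).
Summing C(17,j)(3/5)^j(2/5)^{17−j} for j = 13,…,17 gives 19225941057/152587890625.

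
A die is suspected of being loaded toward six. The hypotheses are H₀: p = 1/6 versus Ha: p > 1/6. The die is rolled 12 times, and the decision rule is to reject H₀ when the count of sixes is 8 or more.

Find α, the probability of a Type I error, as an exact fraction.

The Type I error probability is α = P(Y ≥ 8) computed under H₀, where Y ~ Binomial(12, 1/6).
Adding the binomial terms for j = 8 through 12 with p = 1/6 yields 56431/362797056.

56431/362797056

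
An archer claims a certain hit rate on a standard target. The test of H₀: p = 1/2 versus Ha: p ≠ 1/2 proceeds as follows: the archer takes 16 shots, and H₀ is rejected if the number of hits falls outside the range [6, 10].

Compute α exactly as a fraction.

The significance level is the null-hypothesis probability of the rejection region {≤5} ∪ {≥11}.
The two tails are symmetric, so α = 2·(1 + 16 + 120 + 560 + 1820 + 4368)/2^16 = 13770/65536 = 6885/32768.

6885/32768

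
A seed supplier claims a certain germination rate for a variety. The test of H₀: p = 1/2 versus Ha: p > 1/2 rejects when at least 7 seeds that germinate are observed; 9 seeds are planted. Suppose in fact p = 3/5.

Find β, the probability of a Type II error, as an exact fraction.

1500416/1953125

A Type II error is failing to reject when Ha holds: with p = 3/5, β = P(Y ≤ 6).
Adding the binomial probabilities P(Y=0)+…+P(Y=6) at p = 3/5 gives 1500416/1953125.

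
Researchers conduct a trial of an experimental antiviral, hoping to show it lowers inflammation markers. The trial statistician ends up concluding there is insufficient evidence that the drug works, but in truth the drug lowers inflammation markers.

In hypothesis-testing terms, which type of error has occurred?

Type II error

The null hypothesis here is that the drug has no effect on inflammation markers.
'Concluding there is insufficient evidence that the drug works' corresponds to failing to reject H₀.
H₀ was not rejected but H₀ is false — a Type II error (false negative).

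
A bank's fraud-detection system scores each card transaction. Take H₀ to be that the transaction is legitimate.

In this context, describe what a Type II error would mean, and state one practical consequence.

A Type II error is failing to reject H₀ when H₀ is false.
Here that means approving the transaction when actually the transaction is fraudulent.

A Type II error would mean concluding that the transaction is legitimate (or at least failing to establish that the transaction is fraudulent) when in fact the transaction is fraudulent. Consequence: a fraudulent charge goes through and the bank absorbs the loss.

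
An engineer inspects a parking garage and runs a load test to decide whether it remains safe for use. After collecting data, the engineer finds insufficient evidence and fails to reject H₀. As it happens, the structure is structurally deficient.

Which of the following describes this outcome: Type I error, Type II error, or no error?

Type II error

The conventional null hypothesis here is that the structure meets the required load capacity (safe).
H₀ was not rejected, but H₀ is actually false.
Failing to reject a false null hypothesis is a Type II error (false negative).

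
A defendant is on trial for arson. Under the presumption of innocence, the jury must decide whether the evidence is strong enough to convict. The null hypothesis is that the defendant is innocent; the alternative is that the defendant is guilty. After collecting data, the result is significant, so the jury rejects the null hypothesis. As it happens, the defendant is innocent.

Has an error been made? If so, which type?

H₀ was rejected, but H₀ is actually true.
Rejecting a true null hypothesis is a Type I error (false positive).

Type I error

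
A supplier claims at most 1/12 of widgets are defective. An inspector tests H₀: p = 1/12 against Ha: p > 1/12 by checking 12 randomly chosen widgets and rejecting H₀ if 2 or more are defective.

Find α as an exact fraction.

Under H₀, K ~ Binomial(12, 1/12); the Type I error rate is P(K ≥ 2).
Via the complement, α = 1 − Σ_{j=0}^{1} C(12,j)(1/12)^j(11/12)^{12-j} = 2353932024203/8916100448256.

2353932024203/8916100448256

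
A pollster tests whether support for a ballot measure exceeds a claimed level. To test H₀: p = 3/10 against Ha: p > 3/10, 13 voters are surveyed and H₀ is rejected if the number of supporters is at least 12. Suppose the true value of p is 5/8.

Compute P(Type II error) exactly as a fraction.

134753406597/137438953472

A Type II error is failing to reject when Ha holds: with p = 5/8, β = P(Y ≤ 11).
Equivalently, β = 1 − P(Y ≥ 12) = 134753406597/137438953472.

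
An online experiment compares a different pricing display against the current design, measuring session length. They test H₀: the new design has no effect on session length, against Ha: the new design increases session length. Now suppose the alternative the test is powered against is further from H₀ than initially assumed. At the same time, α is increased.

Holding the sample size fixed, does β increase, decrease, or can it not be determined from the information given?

The further the true parameter sits from the null value, the more of the Ha sampling distribution falls in the rejection region. A larger α widens the rejection region, so when the alternative is true more outcomes lead to rejection — failing to reject becomes less likely. Both changes push β in the same direction.

It decreases.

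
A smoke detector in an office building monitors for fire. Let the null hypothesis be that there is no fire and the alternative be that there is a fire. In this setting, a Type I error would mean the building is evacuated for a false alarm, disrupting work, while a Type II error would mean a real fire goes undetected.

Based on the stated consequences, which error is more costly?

The Type II consequence (a real fire goes undetected) is more severe than the Type I consequence (the building is evacuated for a false alarm, disrupting work).

Type II error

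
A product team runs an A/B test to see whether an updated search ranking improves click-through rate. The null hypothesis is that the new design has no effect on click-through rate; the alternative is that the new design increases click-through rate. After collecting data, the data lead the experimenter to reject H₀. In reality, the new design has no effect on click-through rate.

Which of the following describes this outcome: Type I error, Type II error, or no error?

Type I error

H₀ was rejected, but H₀ is actually true.
Rejecting a true null hypothesis is a Type I error (false positive).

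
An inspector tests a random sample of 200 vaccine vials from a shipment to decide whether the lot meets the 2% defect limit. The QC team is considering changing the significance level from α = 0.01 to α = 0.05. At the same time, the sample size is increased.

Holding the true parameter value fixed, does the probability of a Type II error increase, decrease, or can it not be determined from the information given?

Relaxing α lowers the evidence threshold; under Ha, outcomes that previously fell short now trigger rejection. Increasing n separates the H₀ and Ha sampling distributions, so under Ha fewer outcomes land in the acceptance region. Both changes push β in the same direction.

It decreases.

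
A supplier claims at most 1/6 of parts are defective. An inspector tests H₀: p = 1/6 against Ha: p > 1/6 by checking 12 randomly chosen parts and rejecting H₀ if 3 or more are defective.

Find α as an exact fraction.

α = P(reject H₀ | H₀ true) = P(K ≥ 3 | p = 1/6), K ~ Binomial(12, 1/6).
Computing the lower-tail complement: 1 − 1474609375/2176782336 = 702172961/2176782336.

702172961/2176782336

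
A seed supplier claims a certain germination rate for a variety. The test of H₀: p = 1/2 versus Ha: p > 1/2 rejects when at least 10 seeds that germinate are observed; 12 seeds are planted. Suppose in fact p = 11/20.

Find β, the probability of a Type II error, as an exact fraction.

784677287856069/819200000000000

A Type II error is failing to reject when Ha holds: with p = 11/20, β = P(S ≤ 9).
Equivalently, β = 1 − P(S ≥ 10) = 784677287856069/819200000000000.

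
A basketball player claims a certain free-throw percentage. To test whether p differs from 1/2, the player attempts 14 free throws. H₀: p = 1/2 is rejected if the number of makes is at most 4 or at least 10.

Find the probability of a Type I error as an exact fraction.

1471/8192

Under H₀, Y ~ Binomial(14, 1/2); α is the probability of landing in either tail, P(Y ≤ 4) + P(Y ≥ 10).
The two tails are symmetric, so α = 2·(1 + 14 + 91 + 364 + 1001)/2^14 = 2942/16384 = 1471/8192.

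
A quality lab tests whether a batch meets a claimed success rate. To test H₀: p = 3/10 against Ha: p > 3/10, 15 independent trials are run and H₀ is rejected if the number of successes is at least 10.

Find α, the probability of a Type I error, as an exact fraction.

Under H₀, S ~ Binomial(15, 3/10), and α = P(S ≥ 10).
Summing C(15,j)(3/10)^j(7/10)^{15−j} for j = 10,…,15 gives 913130252109/250000000000000.

913130252109/250000000000000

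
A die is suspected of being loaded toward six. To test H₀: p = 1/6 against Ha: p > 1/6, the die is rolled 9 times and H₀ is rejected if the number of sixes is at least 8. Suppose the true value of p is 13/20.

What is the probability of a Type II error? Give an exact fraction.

Under the alternative p = 13/20, Y ~ Binomial(9, 13/20); β is the probability the test does not reject, P(Y < 8).
Summing C(9,j)·(13/20)^j·(7/20)^{9-j} for j = 0..7 gives 112501116301/128000000000.

112501116301/128000000000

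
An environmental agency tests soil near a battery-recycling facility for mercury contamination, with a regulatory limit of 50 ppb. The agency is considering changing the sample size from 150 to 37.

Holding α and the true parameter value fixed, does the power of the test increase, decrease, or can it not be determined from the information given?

With less data the test statistic is noisier; under Ha, more outcomes land inside the acceptance region.
Since power = 1 − β and β increases, power decreases.

It decreases.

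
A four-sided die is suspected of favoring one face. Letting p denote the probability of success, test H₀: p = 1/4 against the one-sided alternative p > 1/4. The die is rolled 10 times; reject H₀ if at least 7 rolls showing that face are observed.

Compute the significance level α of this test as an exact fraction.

Under H₀, Y ~ Binomial(10, 1/4), and α = P(Y ≥ 7).
Summing C(10,j)(1/4)^j(3/4)^{10−j} for j = 7,…,10 gives 919/262144.

919/262144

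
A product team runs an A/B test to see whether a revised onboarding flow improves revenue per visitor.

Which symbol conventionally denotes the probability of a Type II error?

P(Type II error) = P(fail to reject H₀ | H₀ false) = β.

β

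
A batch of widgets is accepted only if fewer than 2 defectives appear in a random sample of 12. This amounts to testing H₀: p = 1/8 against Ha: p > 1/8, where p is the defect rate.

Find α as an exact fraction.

Under H₀, K ~ Binomial(12, 1/8); the Type I error rate is P(K ≥ 2).
Computing the lower-tail complement: 1 − 37569208117/68719476736 = 31150268619/68719476736.

31150268619/68719476736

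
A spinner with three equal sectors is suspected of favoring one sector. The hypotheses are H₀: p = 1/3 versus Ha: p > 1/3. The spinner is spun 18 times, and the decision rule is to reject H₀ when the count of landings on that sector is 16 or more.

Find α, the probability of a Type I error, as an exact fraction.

α = P(reject H₀ | H₀ true) = P(X ≥ 16 | p = 1/3), with X ~ Binomial(18, 1/3).
Summing C(18,j)(1/3)^j(2/3)^{18−j} for j = 16,…,18 gives 649/387420489.

649/387420489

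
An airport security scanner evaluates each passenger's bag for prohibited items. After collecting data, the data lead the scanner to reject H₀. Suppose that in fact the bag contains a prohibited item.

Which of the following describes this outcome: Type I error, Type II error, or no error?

No error — this is a correct decision.

The conventional null hypothesis here is that the bag contains no prohibited items.
The test rejected a false H₀ — the decision matches the true state.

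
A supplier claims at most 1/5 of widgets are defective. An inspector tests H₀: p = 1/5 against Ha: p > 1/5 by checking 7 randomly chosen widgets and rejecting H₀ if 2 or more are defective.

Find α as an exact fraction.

The significance level is the probability, assuming p = 1/5, of seeing 2 or more defectives in 7 draws.
Computing the lower-tail complement: 1 − 45056/78125 = 33069/78125.

33069/78125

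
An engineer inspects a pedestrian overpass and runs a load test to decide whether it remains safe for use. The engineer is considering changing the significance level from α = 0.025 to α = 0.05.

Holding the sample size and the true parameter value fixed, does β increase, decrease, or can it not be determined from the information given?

With a larger α the critical value moves toward the center, so more of the Ha sampling distribution lies in the rejection region.

It decreases.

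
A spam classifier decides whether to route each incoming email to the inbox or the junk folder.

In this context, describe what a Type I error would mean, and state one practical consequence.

With the conventional null hypothesis that the message is legitimate (not spam):
A Type I error is rejecting H₀ when H₀ is true.
Here that means sending the message to the spam folder when actually the message is legitimate (not spam).

A Type I error would mean concluding that the message is spam when in fact the message is legitimate (not spam). Consequence: a legitimate email — possibly an important one — is hidden in the spam folder.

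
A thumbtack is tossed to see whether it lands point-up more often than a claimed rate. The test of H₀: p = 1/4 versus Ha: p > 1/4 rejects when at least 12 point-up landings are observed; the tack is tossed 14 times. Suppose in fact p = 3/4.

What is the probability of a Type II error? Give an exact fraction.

96485417/134217728

β = P(fail to reject H₀ | Ha true) = P(Y ≤ 11 | p = 3/4), Y ~ Binomial(14, 3/4).
Equivalently, β = 1 − P(Y ≥ 12) = 96485417/134217728.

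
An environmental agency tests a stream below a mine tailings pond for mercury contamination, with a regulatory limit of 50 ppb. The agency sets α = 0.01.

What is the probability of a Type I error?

The significance level α is, by definition, the probability of a Type I error — P(reject H₀ | H₀ true).

0.01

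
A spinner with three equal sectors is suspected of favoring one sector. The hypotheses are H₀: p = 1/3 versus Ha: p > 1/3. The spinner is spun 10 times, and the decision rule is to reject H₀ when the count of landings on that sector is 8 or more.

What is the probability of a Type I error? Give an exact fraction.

67/19683

The Type I error probability is α = P(X ≥ 8) computed under H₀, where X ~ Binomial(10, 1/3).
Adding the binomial terms for j = 8 through 10 with p = 1/3 yields 67/19683.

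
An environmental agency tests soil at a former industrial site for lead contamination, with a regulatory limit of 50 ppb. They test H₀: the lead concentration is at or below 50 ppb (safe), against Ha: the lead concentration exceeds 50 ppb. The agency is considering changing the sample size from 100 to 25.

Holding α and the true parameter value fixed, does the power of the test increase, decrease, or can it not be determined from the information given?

Reducing n widens both sampling distributions, so the test has less ability to distinguish Ha from H₀.
Since power = 1 − β and β increases, power decreases.

It decreases.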